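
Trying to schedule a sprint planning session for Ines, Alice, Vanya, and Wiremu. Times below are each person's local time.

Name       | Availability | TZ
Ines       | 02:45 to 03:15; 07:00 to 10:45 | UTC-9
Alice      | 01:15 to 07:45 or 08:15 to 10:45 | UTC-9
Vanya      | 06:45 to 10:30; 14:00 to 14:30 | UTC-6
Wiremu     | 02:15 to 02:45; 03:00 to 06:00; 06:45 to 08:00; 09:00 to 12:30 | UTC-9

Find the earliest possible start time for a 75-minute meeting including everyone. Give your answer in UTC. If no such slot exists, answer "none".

Ines in UTC: 11:45-12:15, 16:00-19:45 (add 9h to convert from UTC-9).
Alice in UTC: 10:15-16:45, 17:15-19:45 (add 9h to convert from UTC-9).
Vanya in UTC: 12:45-16:30, 20:00-20:30 (add 6h to convert from UTC-6).
Wiremu in UTC: 11:15-11:45, 12:00-15:00, 15:45-17:00, 18:00-21:30 (add 9h to convert from UTC-9).
Ines ∩ Alice: 11:45-12:15, 16:00-16:45, 17:15-19:45.
Ines ∩ Alice ∩ Vanya: 16:00-16:30.
Ines ∩ Alice ∩ Vanya ∩ Wiremu: 16:00-16:30.
Those are the intersection windows.
No common window is at least 75 minutes long.

none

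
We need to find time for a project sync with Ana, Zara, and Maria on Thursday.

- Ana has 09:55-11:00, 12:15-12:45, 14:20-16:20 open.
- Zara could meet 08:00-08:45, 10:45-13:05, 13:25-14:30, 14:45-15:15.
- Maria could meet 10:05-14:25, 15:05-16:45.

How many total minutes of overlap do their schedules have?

60

Ana ∩ Zara: 10:45-11:00, 12:15-12:45, 14:20-14:30, 14:45-15:15.
Ana ∩ Zara ∩ Maria: 10:45-11:00, 12:15-12:45, 14:20-14:25, 15:05-15:15.
Summing the common windows: 15 + 30 + 5 + 10 = 60 minutes.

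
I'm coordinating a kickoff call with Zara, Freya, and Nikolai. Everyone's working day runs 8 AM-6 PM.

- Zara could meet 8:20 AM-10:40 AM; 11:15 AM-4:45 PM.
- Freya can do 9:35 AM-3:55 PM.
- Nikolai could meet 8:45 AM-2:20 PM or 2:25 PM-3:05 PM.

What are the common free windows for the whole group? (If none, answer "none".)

09:35-10:40, 11:15-14:20, 14:25-15:05

Zara ∩ Freya: 09:35-10:40, 11:15-15:55.
Zara ∩ Freya ∩ Nikolai: 09:35-10:40, 11:15-14:20, 14:25-15:05.
Those are the intersection windows.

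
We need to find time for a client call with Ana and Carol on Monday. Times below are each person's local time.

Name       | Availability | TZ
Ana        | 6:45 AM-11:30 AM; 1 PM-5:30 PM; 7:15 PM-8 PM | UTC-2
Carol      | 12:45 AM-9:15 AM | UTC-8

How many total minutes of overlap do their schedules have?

420

Ana in UTC: 08:45-13:30, 15:00-19:30, 21:15-22:00 (add 2h to convert from UTC-2).
Carol in UTC: 08:45-17:15 (add 8h to convert from UTC-8).
Ana ∩ Carol: 08:45-13:30, 15:00-17:15.
Summing the common windows: 285 + 135 = 420 minutes.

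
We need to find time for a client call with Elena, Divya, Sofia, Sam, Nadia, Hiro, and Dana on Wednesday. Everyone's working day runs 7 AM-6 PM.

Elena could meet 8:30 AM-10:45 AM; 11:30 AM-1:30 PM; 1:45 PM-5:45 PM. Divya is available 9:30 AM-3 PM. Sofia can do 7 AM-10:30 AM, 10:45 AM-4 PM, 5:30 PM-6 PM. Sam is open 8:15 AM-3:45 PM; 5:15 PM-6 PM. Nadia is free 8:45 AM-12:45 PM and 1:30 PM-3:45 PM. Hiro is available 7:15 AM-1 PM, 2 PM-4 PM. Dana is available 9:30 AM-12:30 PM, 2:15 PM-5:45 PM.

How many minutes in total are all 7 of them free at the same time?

165

Elena ∩ Divya: 09:30-10:45, 11:30-13:30, 13:45-15:00.
Elena ∩ Divya ∩ Sofia: 09:30-10:30, 11:30-13:30, 13:45-15:00.
Elena ∩ Divya ∩ Sofia ∩ Sam: 09:30-10:30, 11:30-13:30, 13:45-15:00.
Elena ∩ Divya ∩ Sofia ∩ Sam ∩ Nadia: 09:30-10:30, 11:30-12:45, 13:45-15:00.
Elena ∩ Divya ∩ Sofia ∩ Sam ∩ Nadia ∩ Hiro: 09:30-10:30, 11:30-12:45, 14:00-15:00.
Elena ∩ Divya ∩ Sofia ∩ Sam ∩ Nadia ∩ Hiro ∩ Dana: 09:30-10:30, 11:30-12:30, 14:15-15:00.
Those are the intersection windows.
Summing the common windows: 60 + 60 + 45 = 165 minutes.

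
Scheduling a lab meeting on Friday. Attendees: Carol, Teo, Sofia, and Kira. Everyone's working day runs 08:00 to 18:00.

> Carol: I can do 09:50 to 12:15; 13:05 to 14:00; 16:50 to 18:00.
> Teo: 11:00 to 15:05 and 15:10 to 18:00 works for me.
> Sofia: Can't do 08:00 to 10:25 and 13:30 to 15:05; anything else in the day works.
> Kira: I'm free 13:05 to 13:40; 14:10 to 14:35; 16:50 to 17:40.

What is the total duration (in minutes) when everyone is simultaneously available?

75

Carol free: 09:50-12:15, 13:05-14:00, 16:50-18:00.
Teo free: 11:00-15:05, 15:10-18:00.
Sofia free: 10:25-13:30, 15:05-18:00 (invert busy blocks within the working day).
Kira free: 13:05-13:40, 14:10-14:35, 16:50-17:40.
Carol ∩ Teo: 11:00-12:15, 13:05-14:00, 16:50-18:00.
Carol ∩ Teo ∩ Sofia: 11:00-12:15, 13:05-13:30, 16:50-18:00.
Carol ∩ Teo ∩ Sofia ∩ Kira: 13:05-13:30, 16:50-17:40.
Summing the common windows: 25 + 50 = 75 minutes.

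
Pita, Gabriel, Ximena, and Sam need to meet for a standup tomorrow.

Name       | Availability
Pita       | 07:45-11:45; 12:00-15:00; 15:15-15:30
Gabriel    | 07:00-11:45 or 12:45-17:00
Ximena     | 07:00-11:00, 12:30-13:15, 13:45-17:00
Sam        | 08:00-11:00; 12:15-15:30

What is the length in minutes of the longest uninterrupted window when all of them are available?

180

Pita ∩ Gabriel: 07:45-11:45, 12:45-15:00, 15:15-15:30.
Pita ∩ Gabriel ∩ Ximena: 07:45-11:00, 12:45-13:15, 13:45-15:00, 15:15-15:30.
Pita ∩ Gabriel ∩ Ximena ∩ Sam: 08:00-11:00, 12:45-13:15, 13:45-15:00, 15:15-15:30.
So the common availability across everyone is 08:00-11:00, 12:45-13:15, 13:45-15:00, 15:15-15:30.
The longest is 08:00-11:00 at 180 minutes.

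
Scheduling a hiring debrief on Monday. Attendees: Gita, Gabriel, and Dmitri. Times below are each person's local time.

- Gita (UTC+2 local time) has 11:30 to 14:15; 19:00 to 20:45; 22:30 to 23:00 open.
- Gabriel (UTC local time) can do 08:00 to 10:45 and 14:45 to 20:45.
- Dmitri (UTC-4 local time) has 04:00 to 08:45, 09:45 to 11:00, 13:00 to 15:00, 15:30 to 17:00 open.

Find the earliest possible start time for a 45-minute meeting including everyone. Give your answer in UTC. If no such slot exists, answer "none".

09:30

Gita in UTC: 09:30-12:15, 17:00-18:45, 20:30-21:00 (subtract 2h to convert from UTC+2).
Gabriel in UTC: 08:00-10:45, 14:45-20:45.
Dmitri in UTC: 08:00-12:45, 13:45-15:00, 17:00-19:00, 19:30-21:00 (add 4h to convert from UTC-4).
Gita ∩ Gabriel: 09:30-10:45, 17:00-18:45, 20:30-20:45.
Gita ∩ Gabriel ∩ Dmitri: 09:30-10:45, 17:00-18:45, 20:30-20:45.
Those are the intersection windows.
The first common window of at least 45 minutes is 09:30-10:45, so the earliest start is 09:30.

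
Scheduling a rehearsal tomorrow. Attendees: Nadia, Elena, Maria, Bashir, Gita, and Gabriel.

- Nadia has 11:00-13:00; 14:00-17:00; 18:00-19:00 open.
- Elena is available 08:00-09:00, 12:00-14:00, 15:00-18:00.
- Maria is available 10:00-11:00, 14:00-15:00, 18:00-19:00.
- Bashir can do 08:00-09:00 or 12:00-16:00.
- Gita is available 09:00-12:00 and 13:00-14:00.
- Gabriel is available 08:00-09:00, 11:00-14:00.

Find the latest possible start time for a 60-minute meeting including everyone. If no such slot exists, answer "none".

none

Nadia ∩ Elena: 12:00-13:00, 15:00-17:00.
Nadia ∩ Elena ∩ Maria: ∅.
Nadia ∩ Elena ∩ Maria ∩ Bashir: ∅.
Nadia ∩ Elena ∩ Maria ∩ Bashir ∩ Gita: ∅.
Nadia ∩ Elena ∩ Maria ∩ Bashir ∩ Gita ∩ Gabriel: ∅.
There is no time when everyone is free.
No common window is at least 60 minutes long.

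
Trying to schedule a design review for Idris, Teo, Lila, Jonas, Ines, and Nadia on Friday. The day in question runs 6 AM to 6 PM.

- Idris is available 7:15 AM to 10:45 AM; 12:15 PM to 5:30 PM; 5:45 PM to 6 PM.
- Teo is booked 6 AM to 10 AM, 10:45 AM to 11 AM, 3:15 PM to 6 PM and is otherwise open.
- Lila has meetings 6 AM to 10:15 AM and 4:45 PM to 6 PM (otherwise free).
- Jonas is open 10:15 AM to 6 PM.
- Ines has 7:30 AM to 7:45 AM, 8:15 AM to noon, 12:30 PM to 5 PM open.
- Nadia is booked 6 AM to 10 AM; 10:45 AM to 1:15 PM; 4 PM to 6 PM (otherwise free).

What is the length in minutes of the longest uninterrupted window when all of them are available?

120

Idris free: 07:15-10:45, 12:15-17:30, 17:45-18:00.
Teo free: 10:00-10:45, 11:00-15:15 (invert busy blocks within the working day).
Lila free: 10:15-16:45 (invert busy blocks within the working day).
Jonas free: 10:15-18:00.
Ines free: 07:30-07:45, 08:15-12:00, 12:30-17:00.
Nadia free: 10:00-10:45, 13:15-16:00 (invert busy blocks within the working day).
Idris ∩ Teo: 10:00-10:45, 12:15-15:15.
Idris ∩ Teo ∩ Lila: 10:15-10:45, 12:15-15:15.
Idris ∩ Teo ∩ Lila ∩ Jonas: 10:15-10:45, 12:15-15:15.
Idris ∩ Teo ∩ Lila ∩ Jonas ∩ Ines: 10:15-10:45, 12:30-15:15.
Idris ∩ Teo ∩ Lila ∩ Jonas ∩ Ines ∩ Nadia: 10:15-10:45, 13:15-15:15.
The longest is 13:15-15:15 at 120 minutes.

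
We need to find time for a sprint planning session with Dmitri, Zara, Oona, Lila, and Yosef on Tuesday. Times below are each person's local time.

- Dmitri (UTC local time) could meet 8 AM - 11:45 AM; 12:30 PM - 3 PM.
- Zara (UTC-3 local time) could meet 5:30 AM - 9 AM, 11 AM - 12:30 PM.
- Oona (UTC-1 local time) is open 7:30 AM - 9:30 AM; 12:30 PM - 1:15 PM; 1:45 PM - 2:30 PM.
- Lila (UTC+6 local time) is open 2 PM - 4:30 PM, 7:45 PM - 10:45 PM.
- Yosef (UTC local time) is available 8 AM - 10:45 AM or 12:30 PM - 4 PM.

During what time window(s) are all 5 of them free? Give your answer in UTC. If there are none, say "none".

Dmitri in UTC: 08:00-11:45, 12:30-15:00.
Zara in UTC: 08:30-12:00, 14:00-15:30 (add 3h to convert from UTC-3).
Oona in UTC: 08:30-10:30, 13:30-14:15, 14:45-15:30 (add 1h to convert from UTC-1).
Lila in UTC: 08:00-10:30, 13:45-16:45 (subtract 6h to convert from UTC+6).
Yosef in UTC: 08:00-10:45, 12:30-16:00.
Dmitri ∩ Zara: 08:30-11:45, 14:00-15:00.
Dmitri ∩ Zara ∩ Oona: 08:30-10:30, 14:00-14:15, 14:45-15:00.
Dmitri ∩ Zara ∩ Oona ∩ Lila: 08:30-10:30, 14:00-14:15, 14:45-15:00.
Dmitri ∩ Zara ∩ Oona ∩ Lila ∩ Yosef: 08:30-10:30, 14:00-14:15, 14:45-15:00.
So the common availability across everyone is 08:30-10:30, 14:00-14:15, 14:45-15:00.

08:30-10:30, 14:00-14:15, 14:45-15:00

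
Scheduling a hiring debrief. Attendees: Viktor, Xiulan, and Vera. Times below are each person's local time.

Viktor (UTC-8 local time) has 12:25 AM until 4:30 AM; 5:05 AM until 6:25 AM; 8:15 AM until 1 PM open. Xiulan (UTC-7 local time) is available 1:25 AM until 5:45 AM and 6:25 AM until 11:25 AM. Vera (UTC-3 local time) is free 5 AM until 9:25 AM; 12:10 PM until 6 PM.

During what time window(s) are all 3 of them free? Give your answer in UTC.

08:25-12:25, 16:15-18:25

Viktor in UTC: 08:25-12:30, 13:05-14:25, 16:15-21:00 (add 8h to convert from UTC-8).
Xiulan in UTC: 08:25-12:45, 13:25-18:25 (add 7h to convert from UTC-7).
Vera in UTC: 08:00-12:25, 15:10-21:00 (add 3h to convert from UTC-3).
Viktor ∩ Xiulan: 08:25-12:30, 13:25-14:25, 16:15-18:25.
Viktor ∩ Xiulan ∩ Vera: 08:25-12:25, 16:15-18:25.
Those are the intersection windows.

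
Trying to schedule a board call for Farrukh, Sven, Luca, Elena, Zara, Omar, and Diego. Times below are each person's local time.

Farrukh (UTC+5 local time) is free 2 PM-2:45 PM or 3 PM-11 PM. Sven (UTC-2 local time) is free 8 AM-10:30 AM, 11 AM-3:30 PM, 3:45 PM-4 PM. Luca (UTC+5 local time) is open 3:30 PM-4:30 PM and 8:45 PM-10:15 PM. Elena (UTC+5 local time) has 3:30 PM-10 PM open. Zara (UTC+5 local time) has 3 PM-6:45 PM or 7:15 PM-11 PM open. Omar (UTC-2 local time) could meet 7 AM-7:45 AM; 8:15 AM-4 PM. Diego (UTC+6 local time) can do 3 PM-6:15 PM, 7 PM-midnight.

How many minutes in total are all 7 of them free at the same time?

Farrukh in UTC: 09:00-09:45, 10:00-18:00 (subtract 5h to convert from UTC+5).
Sven in UTC: 10:00-12:30, 13:00-17:30, 17:45-18:00 (add 2h to convert from UTC-2).
Luca in UTC: 10:30-11:30, 15:45-17:15 (subtract 5h to convert from UTC+5).
Elena in UTC: 10:30-17:00 (subtract 5h to convert from UTC+5).
Zara in UTC: 10:00-13:45, 14:15-18:00 (subtract 5h to convert from UTC+5).
Omar in UTC: 09:00-09:45, 10:15-18:00 (add 2h to convert from UTC-2).
Diego in UTC: 09:00-12:15, 13:00-18:00 (subtract 6h to convert from UTC+6).
Farrukh ∩ Sven: 10:00-12:30, 13:00-17:30, 17:45-18:00.
Farrukh ∩ Sven ∩ Luca: 10:30-11:30, 15:45-17:15.
Farrukh ∩ Sven ∩ Luca ∩ Elena: 10:30-11:30, 15:45-17:00.
Farrukh ∩ Sven ∩ Luca ∩ Elena ∩ Zara: 10:30-11:30, 15:45-17:00.
Farrukh ∩ Sven ∩ Luca ∩ Elena ∩ Zara ∩ Omar: 10:30-11:30, 15:45-17:00.
Farrukh ∩ Sven ∩ Luca ∩ Elena ∩ Zara ∩ Omar ∩ Diego: 10:30-11:30, 15:45-17:00.
Summing the common windows: 60 + 75 = 135 minutes.

135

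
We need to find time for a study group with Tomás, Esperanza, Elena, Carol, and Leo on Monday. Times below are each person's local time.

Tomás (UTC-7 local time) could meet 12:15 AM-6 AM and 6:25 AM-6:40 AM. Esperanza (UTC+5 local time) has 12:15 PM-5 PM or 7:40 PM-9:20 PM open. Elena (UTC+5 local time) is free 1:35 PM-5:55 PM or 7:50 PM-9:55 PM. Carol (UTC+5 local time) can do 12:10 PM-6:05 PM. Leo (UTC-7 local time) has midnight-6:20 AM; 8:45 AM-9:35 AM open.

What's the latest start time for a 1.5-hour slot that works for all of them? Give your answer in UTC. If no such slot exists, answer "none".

10:30

Tomás in UTC: 07:15-13:00, 13:25-13:40 (add 7h to convert from UTC-7).
Esperanza in UTC: 07:15-12:00, 14:40-16:20 (subtract 5h to convert from UTC+5).
Elena in UTC: 08:35-12:55, 14:50-16:55 (subtract 5h to convert from UTC+5).
Carol in UTC: 07:10-13:05 (subtract 5h to convert from UTC+5).
Leo in UTC: 07:00-13:20, 15:45-16:35 (add 7h to convert from UTC-7).
Tomás ∩ Esperanza: 07:15-12:00.
Tomás ∩ Esperanza ∩ Elena: 08:35-12:00.
Tomás ∩ Esperanza ∩ Elena ∩ Carol: 08:35-12:00.
Tomás ∩ Esperanza ∩ Elena ∩ Carol ∩ Leo: 08:35-12:00.
The last common window of at least 90 minutes is 08:35-12:00; a 90-minute meeting can start as late as 10:30 and still end by 12:00.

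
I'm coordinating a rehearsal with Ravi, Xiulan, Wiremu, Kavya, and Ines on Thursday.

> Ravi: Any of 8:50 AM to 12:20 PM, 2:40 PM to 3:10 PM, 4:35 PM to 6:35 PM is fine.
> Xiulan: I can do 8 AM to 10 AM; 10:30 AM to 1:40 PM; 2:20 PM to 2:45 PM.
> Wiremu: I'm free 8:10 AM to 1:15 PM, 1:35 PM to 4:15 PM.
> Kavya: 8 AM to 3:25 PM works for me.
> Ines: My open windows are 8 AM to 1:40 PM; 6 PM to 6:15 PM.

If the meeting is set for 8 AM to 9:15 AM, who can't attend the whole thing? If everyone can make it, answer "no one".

Ravi, Wiremu

Ravi: not fully free for 08:00-09:15. Xiulan: free for 08:00-09:15. Wiremu: not fully free for 08:00-09:15. Kavya: free for 08:00-09:15. Ines: free for 08:00-09:15.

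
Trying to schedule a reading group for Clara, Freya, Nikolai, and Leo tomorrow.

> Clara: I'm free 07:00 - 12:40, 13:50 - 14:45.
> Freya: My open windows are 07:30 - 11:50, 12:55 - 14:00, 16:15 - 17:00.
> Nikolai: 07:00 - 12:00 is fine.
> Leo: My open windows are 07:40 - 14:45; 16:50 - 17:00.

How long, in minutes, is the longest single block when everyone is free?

250

Clara ∩ Freya: 07:30-11:50, 13:50-14:00.
Clara ∩ Freya ∩ Nikolai: 07:30-11:50.
Clara ∩ Freya ∩ Nikolai ∩ Leo: 07:40-11:50.
The longest is 07:40-11:50 at 250 minutes.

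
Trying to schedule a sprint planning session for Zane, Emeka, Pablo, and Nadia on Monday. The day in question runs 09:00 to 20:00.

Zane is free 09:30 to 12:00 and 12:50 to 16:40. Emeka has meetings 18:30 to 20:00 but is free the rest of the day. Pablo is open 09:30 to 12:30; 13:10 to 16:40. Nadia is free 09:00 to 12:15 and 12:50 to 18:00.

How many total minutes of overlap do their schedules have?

360

Zane free: 09:30-12:00, 12:50-16:40.
Emeka free: 09:00-18:30 (invert busy blocks within the working day).
Pablo free: 09:30-12:30, 13:10-16:40.
Nadia free: 09:00-12:15, 12:50-18:00.
Zane ∩ Emeka: 09:30-12:00, 12:50-16:40.
Zane ∩ Emeka ∩ Pablo: 09:30-12:00, 13:10-16:40.
Zane ∩ Emeka ∩ Pablo ∩ Nadia: 09:30-12:00, 13:10-16:40.
Summing the common windows: 150 + 210 = 360 minutes.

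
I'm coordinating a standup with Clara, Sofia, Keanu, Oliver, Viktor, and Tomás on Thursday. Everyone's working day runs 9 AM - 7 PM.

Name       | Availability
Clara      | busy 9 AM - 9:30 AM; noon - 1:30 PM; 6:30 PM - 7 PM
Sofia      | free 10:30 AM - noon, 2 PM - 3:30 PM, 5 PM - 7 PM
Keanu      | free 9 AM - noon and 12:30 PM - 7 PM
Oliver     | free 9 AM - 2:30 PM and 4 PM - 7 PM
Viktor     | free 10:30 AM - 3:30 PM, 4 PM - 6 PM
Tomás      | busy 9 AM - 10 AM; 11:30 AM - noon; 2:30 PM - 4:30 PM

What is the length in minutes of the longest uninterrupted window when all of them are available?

60

Clara free: 09:30-12:00, 13:30-18:30 (invert busy blocks within the working day).
Sofia free: 10:30-12:00, 14:00-15:30, 17:00-19:00.
Keanu free: 09:00-12:00, 12:30-19:00.
Oliver free: 09:00-14:30, 16:00-19:00.
Viktor free: 10:30-15:30, 16:00-18:00.
Tomás free: 10:00-11:30, 12:00-14:30, 16:30-19:00 (invert busy blocks within the working day).
Clara ∩ Sofia: 10:30-12:00, 14:00-15:30, 17:00-18:30.
Clara ∩ Sofia ∩ Keanu: 10:30-12:00, 14:00-15:30, 17:00-18:30.
Clara ∩ Sofia ∩ Keanu ∩ Oliver: 10:30-12:00, 14:00-14:30, 17:00-18:30.
Clara ∩ Sofia ∩ Keanu ∩ Oliver ∩ Viktor: 10:30-12:00, 14:00-14:30, 17:00-18:00.
Clara ∩ Sofia ∩ Keanu ∩ Oliver ∩ Viktor ∩ Tomás: 10:30-11:30, 14:00-14:30, 17:00-18:00.
The longest is 10:30-11:30 at 60 minutes.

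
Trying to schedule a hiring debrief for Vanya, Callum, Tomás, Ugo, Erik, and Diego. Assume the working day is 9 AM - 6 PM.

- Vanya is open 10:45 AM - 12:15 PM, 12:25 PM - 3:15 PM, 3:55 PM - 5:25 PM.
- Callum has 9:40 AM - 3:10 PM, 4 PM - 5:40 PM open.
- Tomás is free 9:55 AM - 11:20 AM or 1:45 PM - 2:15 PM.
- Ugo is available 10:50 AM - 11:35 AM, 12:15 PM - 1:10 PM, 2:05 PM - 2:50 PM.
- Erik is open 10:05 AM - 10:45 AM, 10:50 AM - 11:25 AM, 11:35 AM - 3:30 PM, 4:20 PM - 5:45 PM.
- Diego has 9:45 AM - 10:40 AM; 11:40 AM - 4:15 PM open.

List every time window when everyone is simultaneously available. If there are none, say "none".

Vanya ∩ Callum: 10:45-12:15, 12:25-15:10, 16:00-17:25.
Vanya ∩ Callum ∩ Tomás: 10:45-11:20, 13:45-14:15.
Vanya ∩ Callum ∩ Tomás ∩ Ugo: 10:50-11:20, 14:05-14:15.
Vanya ∩ Callum ∩ Tomás ∩ Ugo ∩ Erik: 10:50-11:20, 14:05-14:15.
Vanya ∩ Callum ∩ Tomás ∩ Ugo ∩ Erik ∩ Diego: 14:05-14:15.

14:05-14:15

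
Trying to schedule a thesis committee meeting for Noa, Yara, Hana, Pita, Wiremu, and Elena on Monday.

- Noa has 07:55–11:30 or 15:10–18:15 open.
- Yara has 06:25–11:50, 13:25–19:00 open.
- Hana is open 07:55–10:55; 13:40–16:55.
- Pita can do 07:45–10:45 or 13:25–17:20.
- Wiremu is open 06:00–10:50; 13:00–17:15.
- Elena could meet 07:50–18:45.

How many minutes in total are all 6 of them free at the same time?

Noa ∩ Yara: 07:55-11:30, 15:10-18:15.
Noa ∩ Yara ∩ Hana: 07:55-10:55, 15:10-16:55.
Noa ∩ Yara ∩ Hana ∩ Pita: 07:55-10:45, 15:10-16:55.
Noa ∩ Yara ∩ Hana ∩ Pita ∩ Wiremu: 07:55-10:45, 15:10-16:55.
Noa ∩ Yara ∩ Hana ∩ Pita ∩ Wiremu ∩ Elena: 07:55-10:45, 15:10-16:55.
So the common availability across everyone is 07:55-10:45, 15:10-16:55.
Summing the common windows: 170 + 105 = 275 minutes.

275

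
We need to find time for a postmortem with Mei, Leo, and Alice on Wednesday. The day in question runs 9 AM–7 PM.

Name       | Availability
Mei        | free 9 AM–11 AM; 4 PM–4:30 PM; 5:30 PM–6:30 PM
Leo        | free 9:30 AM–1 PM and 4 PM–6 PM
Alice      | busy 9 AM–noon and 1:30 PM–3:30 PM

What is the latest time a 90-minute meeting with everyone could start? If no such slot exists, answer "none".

none

Mei free: 09:00-11:00, 16:00-16:30, 17:30-18:30.
Leo free: 09:30-13:00, 16:00-18:00.
Alice free: 12:00-13:30, 15:30-19:00 (invert busy blocks within the working day).
Mei ∩ Leo: 09:30-11:00, 16:00-16:30, 17:30-18:00.
Mei ∩ Leo ∩ Alice: 16:00-16:30, 17:30-18:00.
No common window is at least 90 minutes long.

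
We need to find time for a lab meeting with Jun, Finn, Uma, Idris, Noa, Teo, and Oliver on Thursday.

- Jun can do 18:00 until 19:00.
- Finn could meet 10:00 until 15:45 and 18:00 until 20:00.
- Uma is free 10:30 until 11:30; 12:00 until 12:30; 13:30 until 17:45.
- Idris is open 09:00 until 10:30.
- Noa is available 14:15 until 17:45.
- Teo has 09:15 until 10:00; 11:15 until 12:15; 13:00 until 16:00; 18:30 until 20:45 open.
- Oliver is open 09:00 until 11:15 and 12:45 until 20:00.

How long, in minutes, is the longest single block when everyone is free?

0

Jun ∩ Finn: 18:00-19:00.
Jun ∩ Finn ∩ Uma: ∅.
Jun ∩ Finn ∩ Uma ∩ Idris: ∅.
Jun ∩ Finn ∩ Uma ∩ Idris ∩ Noa: ∅.
Jun ∩ Finn ∩ Uma ∩ Idris ∩ Noa ∩ Teo: ∅.
Jun ∩ Finn ∩ Uma ∩ Idris ∩ Noa ∩ Teo ∩ Oliver: ∅.
There is no time when everyone is free.
No common window exists, so the longest block is 0 minutes.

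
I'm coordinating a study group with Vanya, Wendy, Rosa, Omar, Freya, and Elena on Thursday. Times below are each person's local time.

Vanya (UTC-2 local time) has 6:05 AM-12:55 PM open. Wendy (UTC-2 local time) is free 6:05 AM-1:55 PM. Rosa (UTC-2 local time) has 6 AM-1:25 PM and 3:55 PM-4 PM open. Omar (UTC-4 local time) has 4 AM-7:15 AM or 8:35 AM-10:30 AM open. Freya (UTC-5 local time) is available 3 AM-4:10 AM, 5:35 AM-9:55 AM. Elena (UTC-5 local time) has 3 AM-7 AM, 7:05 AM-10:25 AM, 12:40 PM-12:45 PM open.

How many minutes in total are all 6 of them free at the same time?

220

Vanya in UTC: 08:05-14:55 (add 2h to convert from UTC-2).
Wendy in UTC: 08:05-15:55 (add 2h to convert from UTC-2).
Rosa in UTC: 08:00-15:25, 17:55-18:00 (add 2h to convert from UTC-2).
Omar in UTC: 08:00-11:15, 12:35-14:30 (add 4h to convert from UTC-4).
Freya in UTC: 08:00-09:10, 10:35-14:55 (add 5h to convert from UTC-5).
Elena in UTC: 08:00-12:00, 12:05-15:25, 17:40-17:45 (add 5h to convert from UTC-5).
Vanya ∩ Wendy: 08:05-14:55.
Vanya ∩ Wendy ∩ Rosa: 08:05-14:55.
Vanya ∩ Wendy ∩ Rosa ∩ Omar: 08:05-11:15, 12:35-14:30.
Vanya ∩ Wendy ∩ Rosa ∩ Omar ∩ Freya: 08:05-09:10, 10:35-11:15, 12:35-14:30.
Vanya ∩ Wendy ∩ Rosa ∩ Omar ∩ Freya ∩ Elena: 08:05-09:10, 10:35-11:15, 12:35-14:30.
Summing the common windows: 65 + 40 + 115 = 220 minutes.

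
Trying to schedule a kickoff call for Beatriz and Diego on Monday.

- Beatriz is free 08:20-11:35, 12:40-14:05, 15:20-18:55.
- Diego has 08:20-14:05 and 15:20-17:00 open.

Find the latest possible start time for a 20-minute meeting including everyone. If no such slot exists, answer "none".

16:40

Beatriz ∩ Diego: 08:20-11:35, 12:40-14:05, 15:20-17:00.
The last common window of at least 20 minutes is 15:20-17:00; a 20-minute meeting can start as late as 16:40 and still end by 17:00.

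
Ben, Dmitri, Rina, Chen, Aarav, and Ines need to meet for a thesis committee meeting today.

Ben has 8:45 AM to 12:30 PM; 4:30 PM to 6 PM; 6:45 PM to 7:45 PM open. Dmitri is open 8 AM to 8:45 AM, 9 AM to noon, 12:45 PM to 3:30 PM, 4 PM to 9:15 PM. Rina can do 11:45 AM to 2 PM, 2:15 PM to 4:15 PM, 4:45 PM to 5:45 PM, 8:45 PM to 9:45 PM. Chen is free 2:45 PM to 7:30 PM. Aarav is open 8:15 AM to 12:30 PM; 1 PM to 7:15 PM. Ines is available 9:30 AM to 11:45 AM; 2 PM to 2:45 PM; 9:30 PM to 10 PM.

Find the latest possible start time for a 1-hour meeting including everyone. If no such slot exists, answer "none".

none

Ben ∩ Dmitri: 09:00-12:00, 16:30-18:00, 18:45-19:45.
Ben ∩ Dmitri ∩ Rina: 11:45-12:00, 16:45-17:45.
Ben ∩ Dmitri ∩ Rina ∩ Chen: 16:45-17:45.
Ben ∩ Dmitri ∩ Rina ∩ Chen ∩ Aarav: 16:45-17:45.
Ben ∩ Dmitri ∩ Rina ∩ Chen ∩ Aarav ∩ Ines: ∅.
There is no time when everyone is free.
No common window is at least 60 minutes long.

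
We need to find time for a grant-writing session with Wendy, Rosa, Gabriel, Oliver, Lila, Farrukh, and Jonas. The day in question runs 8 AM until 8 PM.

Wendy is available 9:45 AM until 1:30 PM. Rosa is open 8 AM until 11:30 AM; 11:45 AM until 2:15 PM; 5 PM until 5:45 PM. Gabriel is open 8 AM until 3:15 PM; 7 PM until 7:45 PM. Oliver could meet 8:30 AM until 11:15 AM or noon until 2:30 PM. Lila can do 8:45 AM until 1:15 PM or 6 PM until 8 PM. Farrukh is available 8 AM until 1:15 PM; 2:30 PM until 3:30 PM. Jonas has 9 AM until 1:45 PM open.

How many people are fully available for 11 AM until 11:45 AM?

Wendy, Gabriel, Lila, Farrukh, and Jonas can make the full 11:00-11:45 slot — that's 5.

5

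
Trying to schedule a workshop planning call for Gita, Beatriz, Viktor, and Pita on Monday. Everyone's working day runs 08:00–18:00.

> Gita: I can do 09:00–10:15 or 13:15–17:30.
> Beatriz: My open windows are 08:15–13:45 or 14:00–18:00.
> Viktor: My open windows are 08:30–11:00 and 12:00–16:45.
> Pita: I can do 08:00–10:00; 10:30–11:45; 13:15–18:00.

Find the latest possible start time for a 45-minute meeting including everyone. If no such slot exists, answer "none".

Gita ∩ Beatriz: 09:00-10:15, 13:15-13:45, 14:00-17:30.
Gita ∩ Beatriz ∩ Viktor: 09:00-10:15, 13:15-13:45, 14:00-16:45.
Gita ∩ Beatriz ∩ Viktor ∩ Pita: 09:00-10:00, 13:15-13:45, 14:00-16:45.
Those are the intersection windows.
The last common window of at least 45 minutes is 14:00-16:45; a 45-minute meeting can start as late as 16:00 and still end by 16:45.

16:00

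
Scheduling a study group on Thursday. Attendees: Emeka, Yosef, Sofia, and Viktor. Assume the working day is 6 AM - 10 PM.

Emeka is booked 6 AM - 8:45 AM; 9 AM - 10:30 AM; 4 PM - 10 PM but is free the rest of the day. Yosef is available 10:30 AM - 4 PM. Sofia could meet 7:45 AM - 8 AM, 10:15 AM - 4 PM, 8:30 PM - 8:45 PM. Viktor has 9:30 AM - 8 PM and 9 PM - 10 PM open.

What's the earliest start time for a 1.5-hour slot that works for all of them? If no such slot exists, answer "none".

10:30

Emeka free: 08:45-09:00, 10:30-16:00 (invert busy blocks within the working day).
Yosef free: 10:30-16:00.
Sofia free: 07:45-08:00, 10:15-16:00, 20:30-20:45.
Viktor free: 09:30-20:00, 21:00-22:00.
Emeka ∩ Yosef: 10:30-16:00.
Emeka ∩ Yosef ∩ Sofia: 10:30-16:00.
Emeka ∩ Yosef ∩ Sofia ∩ Viktor: 10:30-16:00.
The first common window of at least 90 minutes is 10:30-16:00, so the earliest start is 10:30.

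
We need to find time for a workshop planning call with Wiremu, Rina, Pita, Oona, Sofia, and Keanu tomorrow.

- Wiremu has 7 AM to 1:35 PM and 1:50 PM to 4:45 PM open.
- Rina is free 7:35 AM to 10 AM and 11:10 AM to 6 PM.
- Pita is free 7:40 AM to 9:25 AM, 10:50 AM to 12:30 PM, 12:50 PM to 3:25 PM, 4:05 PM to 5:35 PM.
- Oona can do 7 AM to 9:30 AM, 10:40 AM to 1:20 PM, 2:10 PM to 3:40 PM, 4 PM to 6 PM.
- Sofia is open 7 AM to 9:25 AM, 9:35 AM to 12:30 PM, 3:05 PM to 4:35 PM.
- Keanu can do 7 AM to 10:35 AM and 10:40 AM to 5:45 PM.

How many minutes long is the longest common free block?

Wiremu ∩ Rina: 07:35-10:00, 11:10-13:35, 13:50-16:45.
Wiremu ∩ Rina ∩ Pita: 07:40-09:25, 11:10-12:30, 12:50-13:35, 13:50-15:25, 16:05-16:45.
Wiremu ∩ Rina ∩ Pita ∩ Oona: 07:40-09:25, 11:10-12:30, 12:50-13:20, 14:10-15:25, 16:05-16:45.
Wiremu ∩ Rina ∩ Pita ∩ Oona ∩ Sofia: 07:40-09:25, 11:10-12:30, 15:05-15:25, 16:05-16:35.
Wiremu ∩ Rina ∩ Pita ∩ Oona ∩ Sofia ∩ Keanu: 07:40-09:25, 11:10-12:30, 15:05-15:25, 16:05-16:35.
The longest is 07:40-09:25 at 105 minutes.

105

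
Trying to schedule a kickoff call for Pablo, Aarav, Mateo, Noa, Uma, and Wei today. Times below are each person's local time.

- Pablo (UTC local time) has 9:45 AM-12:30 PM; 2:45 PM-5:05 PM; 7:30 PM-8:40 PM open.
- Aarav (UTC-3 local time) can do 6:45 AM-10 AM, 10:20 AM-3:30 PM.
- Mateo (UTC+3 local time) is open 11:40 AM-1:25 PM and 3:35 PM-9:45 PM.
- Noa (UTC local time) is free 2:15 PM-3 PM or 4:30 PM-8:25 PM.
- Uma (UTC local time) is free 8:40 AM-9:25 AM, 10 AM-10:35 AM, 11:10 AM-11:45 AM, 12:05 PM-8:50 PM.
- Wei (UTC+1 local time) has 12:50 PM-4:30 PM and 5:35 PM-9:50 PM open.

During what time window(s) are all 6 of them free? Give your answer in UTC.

Pablo in UTC: 09:45-12:30, 14:45-17:05, 19:30-20:40.
Aarav in UTC: 09:45-13:00, 13:20-18:30 (add 3h to convert from UTC-3).
Mateo in UTC: 08:40-10:25, 12:35-18:45 (subtract 3h to convert from UTC+3).
Noa in UTC: 14:15-15:00, 16:30-20:25.
Uma in UTC: 08:40-09:25, 10:00-10:35, 11:10-11:45, 12:05-20:50.
Wei in UTC: 11:50-15:30, 16:35-20:50 (subtract 1h to convert from UTC+1).
Pablo ∩ Aarav: 09:45-12:30, 14:45-17:05.
Pablo ∩ Aarav ∩ Mateo: 09:45-10:25, 14:45-17:05.
Pablo ∩ Aarav ∩ Mateo ∩ Noa: 14:45-15:00, 16:30-17:05.
Pablo ∩ Aarav ∩ Mateo ∩ Noa ∩ Uma: 14:45-15:00, 16:30-17:05.
Pablo ∩ Aarav ∩ Mateo ∩ Noa ∩ Uma ∩ Wei: 14:45-15:00, 16:35-17:05.

14:45-15:00, 16:35-17:05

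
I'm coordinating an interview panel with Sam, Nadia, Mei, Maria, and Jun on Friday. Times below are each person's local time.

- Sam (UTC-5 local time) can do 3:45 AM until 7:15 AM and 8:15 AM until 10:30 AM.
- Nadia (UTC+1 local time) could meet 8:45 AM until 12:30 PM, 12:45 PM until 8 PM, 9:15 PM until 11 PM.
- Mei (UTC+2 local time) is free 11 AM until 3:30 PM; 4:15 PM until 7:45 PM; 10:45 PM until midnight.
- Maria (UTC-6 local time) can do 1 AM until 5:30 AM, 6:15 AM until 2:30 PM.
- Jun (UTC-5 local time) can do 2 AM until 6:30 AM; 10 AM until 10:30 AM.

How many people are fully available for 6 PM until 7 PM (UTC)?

2

Sam in UTC: 08:45-12:15, 13:15-15:30 (add 5h to convert from UTC-5).
Nadia in UTC: 07:45-11:30, 11:45-19:00, 20:15-22:00 (subtract 1h to convert from UTC+1).
Mei in UTC: 09:00-13:30, 14:15-17:45, 20:45-22:00 (subtract 2h to convert from UTC+2).
Maria in UTC: 07:00-11:30, 12:15-20:30 (add 6h to convert from UTC-6).
Jun in UTC: 07:00-11:30, 15:00-15:30 (add 5h to convert from UTC-5).
Nadia and Maria can make the full 18:00-19:00 slot — that's 2.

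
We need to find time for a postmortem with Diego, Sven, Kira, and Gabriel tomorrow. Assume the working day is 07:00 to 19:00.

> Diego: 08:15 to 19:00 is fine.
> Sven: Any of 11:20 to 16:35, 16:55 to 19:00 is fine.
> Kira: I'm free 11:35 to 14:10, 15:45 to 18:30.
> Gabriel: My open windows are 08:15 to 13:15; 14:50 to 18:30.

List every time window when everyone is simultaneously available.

11:35-13:15, 15:45-16:35, 16:55-18:30

Diego ∩ Sven: 11:20-16:35, 16:55-19:00.
Diego ∩ Sven ∩ Kira: 11:35-14:10, 15:45-16:35, 16:55-18:30.
Diego ∩ Sven ∩ Kira ∩ Gabriel: 11:35-13:15, 15:45-16:35, 16:55-18:30.
Those are the intersection windows.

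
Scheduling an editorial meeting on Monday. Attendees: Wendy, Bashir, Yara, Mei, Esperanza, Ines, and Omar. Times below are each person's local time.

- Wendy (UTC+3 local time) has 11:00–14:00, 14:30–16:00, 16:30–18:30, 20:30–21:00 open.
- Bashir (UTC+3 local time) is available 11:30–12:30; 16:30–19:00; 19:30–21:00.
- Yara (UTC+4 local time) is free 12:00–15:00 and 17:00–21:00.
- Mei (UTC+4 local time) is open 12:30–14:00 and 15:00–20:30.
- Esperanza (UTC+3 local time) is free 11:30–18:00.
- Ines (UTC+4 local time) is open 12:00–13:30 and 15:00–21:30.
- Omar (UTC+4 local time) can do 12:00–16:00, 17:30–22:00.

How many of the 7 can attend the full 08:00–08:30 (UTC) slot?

Wendy in UTC: 08:00-11:00, 11:30-13:00, 13:30-15:30, 17:30-18:00 (subtract 3h to convert from UTC+3).
Bashir in UTC: 08:30-09:30, 13:30-16:00, 16:30-18:00 (subtract 3h to convert from UTC+3).
Yara in UTC: 08:00-11:00, 13:00-17:00 (subtract 4h to convert from UTC+4).
Mei in UTC: 08:30-10:00, 11:00-16:30 (subtract 4h to convert from UTC+4).
Esperanza in UTC: 08:30-15:00 (subtract 3h to convert from UTC+3).
Ines in UTC: 08:00-09:30, 11:00-17:30 (subtract 4h to convert from UTC+4).
Omar in UTC: 08:00-12:00, 13:30-18:00 (subtract 4h to convert from UTC+4).
Wendy, Yara, Ines, and Omar can make the full 08:00-08:30 slot — that's 4.

4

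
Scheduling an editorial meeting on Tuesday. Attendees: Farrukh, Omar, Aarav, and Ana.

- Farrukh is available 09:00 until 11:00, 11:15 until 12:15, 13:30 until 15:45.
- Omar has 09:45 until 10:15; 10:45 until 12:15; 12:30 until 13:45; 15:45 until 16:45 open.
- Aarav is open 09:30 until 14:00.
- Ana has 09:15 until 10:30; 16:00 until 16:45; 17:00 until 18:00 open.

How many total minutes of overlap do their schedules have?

Farrukh ∩ Omar: 09:45-10:15, 10:45-11:00, 11:15-12:15, 13:30-13:45.
Farrukh ∩ Omar ∩ Aarav: 09:45-10:15, 10:45-11:00, 11:15-12:15, 13:30-13:45.
Farrukh ∩ Omar ∩ Aarav ∩ Ana: 09:45-10:15.
That's a single block of 30 minutes.

30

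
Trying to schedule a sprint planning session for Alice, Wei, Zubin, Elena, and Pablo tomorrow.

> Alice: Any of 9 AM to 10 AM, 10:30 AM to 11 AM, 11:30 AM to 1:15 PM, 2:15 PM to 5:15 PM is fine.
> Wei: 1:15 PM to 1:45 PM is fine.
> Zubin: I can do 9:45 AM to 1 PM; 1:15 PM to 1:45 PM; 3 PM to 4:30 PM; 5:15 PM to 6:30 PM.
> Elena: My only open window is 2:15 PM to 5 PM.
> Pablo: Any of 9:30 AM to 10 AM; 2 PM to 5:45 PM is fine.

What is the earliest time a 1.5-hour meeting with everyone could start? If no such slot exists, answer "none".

none

Alice ∩ Wei: ∅.
Alice ∩ Wei ∩ Zubin: ∅.
Alice ∩ Wei ∩ Zubin ∩ Elena: ∅.
Alice ∩ Wei ∩ Zubin ∩ Elena ∩ Pablo: ∅.
There is no time when everyone is free.
No common window is at least 90 minutes long.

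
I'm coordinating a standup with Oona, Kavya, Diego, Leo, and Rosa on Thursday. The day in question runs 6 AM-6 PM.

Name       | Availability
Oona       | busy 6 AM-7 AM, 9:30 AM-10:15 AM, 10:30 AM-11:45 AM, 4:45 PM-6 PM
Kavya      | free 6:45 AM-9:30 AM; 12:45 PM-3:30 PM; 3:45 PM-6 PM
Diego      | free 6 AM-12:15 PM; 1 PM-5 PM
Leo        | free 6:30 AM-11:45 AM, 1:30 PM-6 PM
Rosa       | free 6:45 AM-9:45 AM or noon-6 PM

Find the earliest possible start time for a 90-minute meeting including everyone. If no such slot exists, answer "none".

Oona free: 07:00-09:30, 10:15-10:30, 11:45-16:45 (invert busy blocks within the working day).
Kavya free: 06:45-09:30, 12:45-15:30, 15:45-18:00.
Diego free: 06:00-12:15, 13:00-17:00.
Leo free: 06:30-11:45, 13:30-18:00.
Rosa free: 06:45-09:45, 12:00-18:00.
Oona ∩ Kavya: 07:00-09:30, 12:45-15:30, 15:45-16:45.
Oona ∩ Kavya ∩ Diego: 07:00-09:30, 13:00-15:30, 15:45-16:45.
Oona ∩ Kavya ∩ Diego ∩ Leo: 07:00-09:30, 13:30-15:30, 15:45-16:45.
Oona ∩ Kavya ∩ Diego ∩ Leo ∩ Rosa: 07:00-09:30, 13:30-15:30, 15:45-16:45.
The first common window of at least 90 minutes is 07:00-09:30, so the earliest start is 07:00.

07:00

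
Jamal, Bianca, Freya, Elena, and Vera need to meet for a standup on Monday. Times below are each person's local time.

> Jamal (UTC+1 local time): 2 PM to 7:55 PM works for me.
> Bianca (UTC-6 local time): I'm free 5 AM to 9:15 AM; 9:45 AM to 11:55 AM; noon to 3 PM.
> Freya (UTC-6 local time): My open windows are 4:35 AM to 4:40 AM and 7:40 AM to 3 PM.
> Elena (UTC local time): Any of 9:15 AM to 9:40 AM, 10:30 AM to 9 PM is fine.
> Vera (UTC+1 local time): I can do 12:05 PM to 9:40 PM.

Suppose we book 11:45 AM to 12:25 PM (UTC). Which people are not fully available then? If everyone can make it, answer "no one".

Freya, Jamal

Jamal in UTC: 13:00-18:55 (subtract 1h to convert from UTC+1).
Bianca in UTC: 11:00-15:15, 15:45-17:55, 18:00-21:00 (add 6h to convert from UTC-6).
Freya in UTC: 10:35-10:40, 13:40-21:00 (add 6h to convert from UTC-6).
Elena in UTC: 09:15-09:40, 10:30-21:00.
Vera in UTC: 11:05-20:40 (subtract 1h to convert from UTC+1).
Jamal: not fully free for 11:45-12:25. Bianca: free for 11:45-12:25. Freya: not fully free for 11:45-12:25. Elena: free for 11:45-12:25. Vera: free for 11:45-12:25.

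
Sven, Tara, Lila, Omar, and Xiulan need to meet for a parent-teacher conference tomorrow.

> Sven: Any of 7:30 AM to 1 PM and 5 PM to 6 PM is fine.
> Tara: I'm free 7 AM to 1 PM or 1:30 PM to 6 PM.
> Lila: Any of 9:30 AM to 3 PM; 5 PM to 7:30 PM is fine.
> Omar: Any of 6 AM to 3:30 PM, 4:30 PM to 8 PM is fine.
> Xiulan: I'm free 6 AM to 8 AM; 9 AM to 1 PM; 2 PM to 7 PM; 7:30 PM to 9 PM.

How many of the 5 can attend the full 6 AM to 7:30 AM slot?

2

Omar and Xiulan can make the full 06:00-07:30 slot — that's 2.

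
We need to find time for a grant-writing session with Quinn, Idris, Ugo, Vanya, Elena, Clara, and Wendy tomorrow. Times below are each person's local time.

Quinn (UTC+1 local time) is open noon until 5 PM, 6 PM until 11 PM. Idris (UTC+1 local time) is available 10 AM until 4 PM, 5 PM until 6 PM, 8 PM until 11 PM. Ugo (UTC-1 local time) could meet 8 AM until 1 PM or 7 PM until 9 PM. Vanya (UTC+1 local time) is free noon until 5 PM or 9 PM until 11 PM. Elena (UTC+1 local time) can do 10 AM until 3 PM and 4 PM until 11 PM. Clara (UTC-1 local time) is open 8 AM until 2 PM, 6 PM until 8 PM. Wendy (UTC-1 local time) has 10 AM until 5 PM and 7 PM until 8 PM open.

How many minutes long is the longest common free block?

Quinn in UTC: 11:00-16:00, 17:00-22:00 (subtract 1h to convert from UTC+1).
Idris in UTC: 09:00-15:00, 16:00-17:00, 19:00-22:00 (subtract 1h to convert from UTC+1).
Ugo in UTC: 09:00-14:00, 20:00-22:00 (add 1h to convert from UTC-1).
Vanya in UTC: 11:00-16:00, 20:00-22:00 (subtract 1h to convert from UTC+1).
Elena in UTC: 09:00-14:00, 15:00-22:00 (subtract 1h to convert from UTC+1).
Clara in UTC: 09:00-15:00, 19:00-21:00 (add 1h to convert from UTC-1).
Wendy in UTC: 11:00-18:00, 20:00-21:00 (add 1h to convert from UTC-1).
Quinn ∩ Idris: 11:00-15:00, 19:00-22:00.
Quinn ∩ Idris ∩ Ugo: 11:00-14:00, 20:00-22:00.
Quinn ∩ Idris ∩ Ugo ∩ Vanya: 11:00-14:00, 20:00-22:00.
Quinn ∩ Idris ∩ Ugo ∩ Vanya ∩ Elena: 11:00-14:00, 20:00-22:00.
Quinn ∩ Idris ∩ Ugo ∩ Vanya ∩ Elena ∩ Clara: 11:00-14:00, 20:00-21:00.
Quinn ∩ Idris ∩ Ugo ∩ Vanya ∩ Elena ∩ Clara ∩ Wendy: 11:00-14:00, 20:00-21:00.
The longest is 11:00-14:00 at 180 minutes.

180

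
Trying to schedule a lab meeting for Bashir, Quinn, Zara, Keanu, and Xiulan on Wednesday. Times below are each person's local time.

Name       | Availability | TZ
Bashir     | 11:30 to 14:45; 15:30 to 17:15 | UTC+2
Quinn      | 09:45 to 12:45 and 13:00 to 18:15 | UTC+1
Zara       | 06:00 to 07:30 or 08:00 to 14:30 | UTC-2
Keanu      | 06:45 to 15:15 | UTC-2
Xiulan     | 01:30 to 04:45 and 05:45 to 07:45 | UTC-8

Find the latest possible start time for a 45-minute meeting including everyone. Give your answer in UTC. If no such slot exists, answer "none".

14:30

Bashir in UTC: 09:30-12:45, 13:30-15:15 (subtract 2h to convert from UTC+2).
Quinn in UTC: 08:45-11:45, 12:00-17:15 (subtract 1h to convert from UTC+1).
Zara in UTC: 08:00-09:30, 10:00-16:30 (add 2h to convert from UTC-2).
Keanu in UTC: 08:45-17:15 (add 2h to convert from UTC-2).
Xiulan in UTC: 09:30-12:45, 13:45-15:45 (add 8h to convert from UTC-8).
Bashir ∩ Quinn: 09:30-11:45, 12:00-12:45, 13:30-15:15.
Bashir ∩ Quinn ∩ Zara: 10:00-11:45, 12:00-12:45, 13:30-15:15.
Bashir ∩ Quinn ∩ Zara ∩ Keanu: 10:00-11:45, 12:00-12:45, 13:30-15:15.
Bashir ∩ Quinn ∩ Zara ∩ Keanu ∩ Xiulan: 10:00-11:45, 12:00-12:45, 13:45-15:15.
Those are the intersection windows.
The last common window of at least 45 minutes is 13:45-15:15; a 45-minute meeting can start as late as 14:30 and still end by 15:15.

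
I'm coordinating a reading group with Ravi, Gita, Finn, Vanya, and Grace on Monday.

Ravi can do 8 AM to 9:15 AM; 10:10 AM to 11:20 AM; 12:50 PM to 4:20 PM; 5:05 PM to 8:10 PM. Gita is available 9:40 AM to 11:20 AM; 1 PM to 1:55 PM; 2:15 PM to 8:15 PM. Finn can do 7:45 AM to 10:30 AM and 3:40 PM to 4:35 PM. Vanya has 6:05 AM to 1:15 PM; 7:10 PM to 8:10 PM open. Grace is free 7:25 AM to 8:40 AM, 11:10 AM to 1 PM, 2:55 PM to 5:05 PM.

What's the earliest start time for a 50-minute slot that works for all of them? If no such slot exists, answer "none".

none

Ravi ∩ Gita: 10:10-11:20, 13:00-13:55, 14:15-16:20, 17:05-20:10.
Ravi ∩ Gita ∩ Finn: 10:10-10:30, 15:40-16:20.
Ravi ∩ Gita ∩ Finn ∩ Vanya: 10:10-10:30.
Ravi ∩ Gita ∩ Finn ∩ Vanya ∩ Grace: ∅.
There is no time when everyone is free.
No common window is at least 50 minutes long.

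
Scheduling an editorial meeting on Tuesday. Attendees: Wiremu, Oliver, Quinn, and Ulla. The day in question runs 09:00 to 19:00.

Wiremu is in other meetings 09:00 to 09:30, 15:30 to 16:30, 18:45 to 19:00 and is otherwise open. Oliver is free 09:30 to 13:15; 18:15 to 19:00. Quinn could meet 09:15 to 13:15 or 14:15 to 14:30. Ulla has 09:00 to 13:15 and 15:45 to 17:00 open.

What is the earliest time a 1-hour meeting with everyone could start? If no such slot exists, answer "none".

Wiremu free: 09:30-15:30, 16:30-18:45 (invert busy blocks within the working day).
Oliver free: 09:30-13:15, 18:15-19:00.
Quinn free: 09:15-13:15, 14:15-14:30.
Ulla free: 09:00-13:15, 15:45-17:00.
Wiremu ∩ Oliver: 09:30-13:15, 18:15-18:45.
Wiremu ∩ Oliver ∩ Quinn: 09:30-13:15.
Wiremu ∩ Oliver ∩ Quinn ∩ Ulla: 09:30-13:15.
The first common window of at least 60 minutes is 09:30-13:15, so the earliest start is 09:30.

09:30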